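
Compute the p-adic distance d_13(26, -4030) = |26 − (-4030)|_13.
d_13(26, -4030) = 1/169

Step 1 — x − y = 26 − (-4030) = 4056. Step 2 — v_13(4056) = 2 (factor: 4056 = (13^2 · 24); the sign does not affect v_p). Step 3 — |x − y|_13 = 13^{-2} = 1/169.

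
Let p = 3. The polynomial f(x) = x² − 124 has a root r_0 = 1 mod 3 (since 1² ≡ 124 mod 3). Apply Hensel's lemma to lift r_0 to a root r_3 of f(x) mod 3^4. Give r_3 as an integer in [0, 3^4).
r_3 = 58 (mod 81)

Hensel's recurrence: r_{i+1} = r_i − f(r_i)·(f′(r_i))^{-1} mod 3^{i+2}, with f′(x) = 2x. Iterate:
  r_0 = 1 (mod 3)
  r_1 = 4 (mod 9)
  r_2 = 4 (mod 27)
  r_3 = 58 (mod 81)
Final: r_3 = 58, and one checks f(r_3) ≡ 0 mod 3^4.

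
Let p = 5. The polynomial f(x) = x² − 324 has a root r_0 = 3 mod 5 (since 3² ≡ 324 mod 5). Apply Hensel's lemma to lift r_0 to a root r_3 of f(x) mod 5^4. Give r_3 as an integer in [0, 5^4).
r_3 = 18 (mod 625)

Hensel's recurrence: r_{i+1} = r_i − f(r_i)·(f′(r_i))^{-1} mod 5^{i+2}, with f′(x) = 2x. Iterate:
  r_0 = 3 (mod 5)
  r_1 = 18 (mod 25)
  r_2 = 18 (mod 125)
  r_3 = 18 (mod 625)
Final: r_3 = 18, and one checks f(r_3) ≡ 0 mod 5^4.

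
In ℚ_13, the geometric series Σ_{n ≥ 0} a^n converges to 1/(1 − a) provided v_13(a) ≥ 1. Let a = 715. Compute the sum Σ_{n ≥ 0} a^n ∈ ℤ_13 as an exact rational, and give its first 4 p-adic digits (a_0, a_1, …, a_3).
Σ a^n = 1/(1 − a) = -1/714;  first 4 digits = (1, 3, 0, 0)

v_13(a) = 1 ≥ 1, so the series converges in ℤ_13 to 1/(1 − a) = 1/(1 − 715) = -1/714. Expand this rational in ℤ_13: compute digits iteratively via d_i = x_i mod 13, x_{i+1} = (x_i − d_i)/13. The first 4 digits are (1, 3, 0, 0).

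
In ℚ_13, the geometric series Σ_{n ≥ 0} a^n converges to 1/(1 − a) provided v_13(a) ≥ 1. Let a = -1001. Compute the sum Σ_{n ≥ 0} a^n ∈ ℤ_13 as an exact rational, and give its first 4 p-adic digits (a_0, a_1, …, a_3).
Σ a^n = 1/(1 − a) = 1/1002;  first 4 digits = (1, 1, 8, 1)

v_13(a) = 1 ≥ 1, so the series converges in ℤ_13 to 1/(1 − a) = 1/(1 − (-1001)) = 1/1002. Expand this rational in ℤ_13: compute digits iteratively via d_i = x_i mod 13, x_{i+1} = (x_i − d_i)/13. The first 4 digits are (1, 1, 8, 1).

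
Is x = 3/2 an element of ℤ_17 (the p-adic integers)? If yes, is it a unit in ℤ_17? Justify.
x ∈ ℤ_17^× (unit); v_17(x) = 0

ℤ_17 = {x ∈ ℚ_17 : v_17(x) ≥ 0} and ℤ_17^× = {x ∈ ℤ_17 : v_17(x) = 0}. Here v_17(3/2) = v_17(num) − v_17(den) = 0; compare against these criteria.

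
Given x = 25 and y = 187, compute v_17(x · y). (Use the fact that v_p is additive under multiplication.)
v_17(4675) = 1

v_p(x) = 0 (factor: 25 = 17^0 · 25); v_p(y) = 1 (factor: 187 = 17^1 · 11). Additivity: v_p(xy) = v_p(x) + v_p(y) = 0 + 1 = 1. (Direct check: xy = 4675 = 17^1 · (275).)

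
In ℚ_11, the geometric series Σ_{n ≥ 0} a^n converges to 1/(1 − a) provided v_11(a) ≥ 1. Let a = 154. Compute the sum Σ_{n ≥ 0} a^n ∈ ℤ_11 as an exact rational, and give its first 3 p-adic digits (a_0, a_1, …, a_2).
Σ a^n = 1/(1 − a) = -1/153;  first 3 digits = (1, 3, 10)

v_11(a) = 1 ≥ 1, so the series converges in ℤ_11 to 1/(1 − a) = 1/(1 − 154) = -1/153. Expand this rational in ℤ_11: compute digits iteratively via d_i = x_i mod 11, x_{i+1} = (x_i − d_i)/11. The first 3 digits are (1, 3, 10).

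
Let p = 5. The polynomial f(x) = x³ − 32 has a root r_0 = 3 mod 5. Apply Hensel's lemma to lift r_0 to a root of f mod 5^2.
r_1 = 18 (mod 25)

Hensel: r_{i+1} = r_i − f(r_i)/f′(r_i) mod 5^{i+2}, where f′(x) = 3x². Iterate:
  r_0 = 3 (mod 5)
  r_1 = 18 (mod 25)
Final: r = 18 with f(r) ≡ 0 mod 5^2.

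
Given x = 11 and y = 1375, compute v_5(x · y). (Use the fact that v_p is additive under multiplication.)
v_5(15125) = 3

v_p(x) = 0 (factor: 11 = 5^0 · 11); v_p(y) = 3 (factor: 1375 = 5^3 · 11). Additivity: v_p(xy) = v_p(x) + v_p(y) = 0 + 3 = 3. (Direct check: xy = 15125 = 5^3 · (121).)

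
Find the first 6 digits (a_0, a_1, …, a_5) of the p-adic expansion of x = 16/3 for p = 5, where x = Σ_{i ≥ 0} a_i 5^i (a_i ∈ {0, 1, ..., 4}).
(a_0, …, a_5) = (2, 4, 1, 3, 1, 3)

v_5(16/3) = 0 (numerator and denominator both coprime to 5), so x ∈ ℤ_5^×. Compute digits iteratively via a_i = x_i mod 5, x_{i+1} = (x_i − a_i)/5, with x_0 = x:
  x_0 = 16/3;  a_0 = 2;  x_1 = (x_0 − 2)/5 = 2/3
  x_1 = 2/3;  a_1 = 4;  x_2 = (x_1 − 4)/5 = -2/3
  x_2 = -2/3;  a_2 = 1;  x_3 = (x_2 − 1)/5 = -1/3
  x_3 = -1/3;  a_3 = 3;  x_4 = (x_3 − 3)/5 = -2/3
  x_4 = -2/3;  a_4 = 1;  x_5 = (x_4 − 1)/5 = -1/3
  x_5 = -1/3;  a_5 = 3;  x_6 = (x_5 − 3)/5 = -2/3
Digits: (2, 4, 1, 3, 1, 3).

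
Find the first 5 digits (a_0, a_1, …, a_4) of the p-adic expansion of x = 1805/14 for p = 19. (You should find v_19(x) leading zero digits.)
(a_0, …, a_4) = (0, 0, 18, 14, 6)

v_19(1805/14) = 2, so a_0 = ... = a_1 = 0. Factor out: x = 19^2 · u with u = 5/14 a unit in ℤ_19. Expand u iteratively via a_{v+i} = u_i mod 19, u_{i+1} = (u_i − a_{v+i})/19:
  u_0 = 5/14;  a_2 = 18;  u_1 = (u_0 − 18)/19 = -13/14
  u_1 = -13/14;  a_3 = 14;  u_2 = (u_1 − 14)/19 = -11/14
  u_2 = -11/14;  a_4 = 6;  u_3 = (u_2 − 6)/19 = -5/14
Digits: (0, 0, 18, 14, 6).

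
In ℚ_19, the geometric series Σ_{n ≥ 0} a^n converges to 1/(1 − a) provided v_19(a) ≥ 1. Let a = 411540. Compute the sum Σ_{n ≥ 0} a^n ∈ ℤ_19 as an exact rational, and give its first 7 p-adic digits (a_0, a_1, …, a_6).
Σ a^n = 1/(1 − a) = -1/411539;  first 7 digits = (1, 0, 0, 3, 3, 0, 9)

v_19(a) = 3 ≥ 1, so the series converges in ℤ_19 to 1/(1 − a) = 1/(1 − 411540) = -1/411539. Expand this rational in ℤ_19: compute digits iteratively via d_i = x_i mod 19, x_{i+1} = (x_i − d_i)/19. The first 7 digits are (1, 0, 0, 3, 3, 0, 9).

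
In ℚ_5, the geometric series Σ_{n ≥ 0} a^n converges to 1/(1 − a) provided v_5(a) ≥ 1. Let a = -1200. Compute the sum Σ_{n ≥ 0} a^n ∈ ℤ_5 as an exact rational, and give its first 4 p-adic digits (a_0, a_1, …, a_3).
Σ a^n = 1/(1 − a) = 1/1201;  first 4 digits = (1, 0, 2, 0)

v_5(a) = 2 ≥ 1, so the series converges in ℤ_5 to 1/(1 − a) = 1/(1 − (-1200)) = 1/1201. Expand this rational in ℤ_5: compute digits iteratively via d_i = x_i mod 5, x_{i+1} = (x_i − d_i)/5. The first 4 digits are (1, 0, 2, 0).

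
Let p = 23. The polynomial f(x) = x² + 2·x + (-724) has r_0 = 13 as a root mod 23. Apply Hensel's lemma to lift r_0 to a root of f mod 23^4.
r_3 = 189924 (mod 279841)

Hensel: r_{i+1} = r_i − f(r_i)·(f′(r_i))^{-1} mod 23^{i+2}, f′(x) = 2x + 2. Iterate:
  r_0 = 13 (mod 23)
  r_1 = 13 (mod 529)
  r_2 = 7419 (mod 12167)
  r_3 = 189924 (mod 279841)
Final: r = 189924 satisfies f(r) ≡ 0 mod 23^4.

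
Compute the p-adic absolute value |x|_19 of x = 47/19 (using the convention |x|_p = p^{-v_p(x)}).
|47/19|_19 = 19

Step 1 — compute v_19(x) by factoring powers of 19 out of the numerator and denominator: v_19(47/19) = -1. Step 2 — apply |x|_p = p^{-v_p(x)} = 19^{1} = 19.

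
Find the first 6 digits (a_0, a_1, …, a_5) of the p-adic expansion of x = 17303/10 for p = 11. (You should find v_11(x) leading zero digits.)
(a_0, …, a_5) = (0, 0, 0, 9, 7, 7)

v_11(17303/10) = 3, so a_0 = ... = a_2 = 0. Factor out: x = 11^3 · u with u = 13/10 a unit in ℤ_11. Expand u iteratively via a_{v+i} = u_i mod 11, u_{i+1} = (u_i − a_{v+i})/11:
  u_0 = 13/10;  a_3 = 9;  u_1 = (u_0 − 9)/11 = -7/10
  u_1 = -7/10;  a_4 = 7;  u_2 = (u_1 − 7)/11 = -7/10
  u_2 = -7/10;  a_5 = 7;  u_3 = (u_2 − 7)/11 = -7/10
Digits: (0, 0, 0, 9, 7, 7).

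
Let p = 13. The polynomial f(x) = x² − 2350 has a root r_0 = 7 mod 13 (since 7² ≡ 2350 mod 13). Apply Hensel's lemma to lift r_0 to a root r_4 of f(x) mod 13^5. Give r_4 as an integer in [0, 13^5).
r_4 = 194461 (mod 371293)

Hensel's recurrence: r_{i+1} = r_i − f(r_i)·(f′(r_i))^{-1} mod 13^{i+2}, with f′(x) = 2x. Iterate:
  r_0 = 7 (mod 13)
  r_1 = 111 (mod 169)
  r_2 = 1125 (mod 2197)
  r_3 = 23095 (mod 28561)
  r_4 = 194461 (mod 371293)
Final: r_4 = 194461, and one checks f(r_4) ≡ 0 mod 13^5.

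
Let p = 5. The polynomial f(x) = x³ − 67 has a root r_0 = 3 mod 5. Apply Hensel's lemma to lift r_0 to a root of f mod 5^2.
r_1 = 23 (mod 25)

Hensel: r_{i+1} = r_i − f(r_i)/f′(r_i) mod 5^{i+2}, where f′(x) = 3x². Iterate:
  r_0 = 3 (mod 5)
  r_1 = 23 (mod 25)
Final: r = 23 with f(r) ≡ 0 mod 5^2.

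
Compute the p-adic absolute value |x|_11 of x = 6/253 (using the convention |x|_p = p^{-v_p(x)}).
|6/253|_11 = 11

Step 1 — compute v_11(x) by factoring powers of 11 out of the numerator and denominator: v_11(6/253) = -1. Step 2 — apply |x|_p = p^{-v_p(x)} = 11^{1} = 11.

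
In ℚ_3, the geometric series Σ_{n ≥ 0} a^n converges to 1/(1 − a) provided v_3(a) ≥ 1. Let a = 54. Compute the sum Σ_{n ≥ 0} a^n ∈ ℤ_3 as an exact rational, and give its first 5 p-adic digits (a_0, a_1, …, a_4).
Σ a^n = 1/(1 − a) = -1/53;  first 5 digits = (1, 0, 0, 2, 0)

v_3(a) = 3 ≥ 1, so the series converges in ℤ_3 to 1/(1 − a) = 1/(1 − 54) = -1/53. Expand this rational in ℤ_3: compute digits iteratively via d_i = x_i mod 3, x_{i+1} = (x_i − d_i)/3. The first 5 digits are (1, 0, 0, 2, 0).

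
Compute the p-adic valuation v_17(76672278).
v_17(76672278) = 5

v_17(n) is the largest exponent k such that 17^k divides n. Factor out: 76672278 = 17^5 · 54. (Sign doesn't affect v_p.) So v_17(76672278) = 5.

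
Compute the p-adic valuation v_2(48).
v_2(48) = 4

v_2(n) is the largest exponent k such that 2^k divides n. Factor out: 48 = 2^4 · 3. (Sign doesn't affect v_p.) So v_2(48) = 4.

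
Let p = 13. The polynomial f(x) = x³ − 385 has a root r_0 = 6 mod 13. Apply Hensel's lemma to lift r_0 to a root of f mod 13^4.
r_3 = 6090 (mod 28561)

Hensel: r_{i+1} = r_i − f(r_i)/f′(r_i) mod 13^{i+2}, where f′(x) = 3x². Iterate:
  r_0 = 6 (mod 13)
  r_1 = 6 (mod 169)
  r_2 = 1696 (mod 2197)
  r_3 = 6090 (mod 28561)
Final: r = 6090 with f(r) ≡ 0 mod 13^4.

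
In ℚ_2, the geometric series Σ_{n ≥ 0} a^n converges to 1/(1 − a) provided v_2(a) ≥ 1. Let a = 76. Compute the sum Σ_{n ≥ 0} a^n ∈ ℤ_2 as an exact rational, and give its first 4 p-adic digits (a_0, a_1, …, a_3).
Σ a^n = 1/(1 − a) = -1/75;  first 4 digits = (1, 0, 1, 1)

v_2(a) = 2 ≥ 1, so the series converges in ℤ_2 to 1/(1 − a) = 1/(1 − 76) = -1/75. Expand this rational in ℤ_2: compute digits iteratively via d_i = x_i mod 2, x_{i+1} = (x_i − d_i)/2. The first 4 digits are (1, 0, 1, 1).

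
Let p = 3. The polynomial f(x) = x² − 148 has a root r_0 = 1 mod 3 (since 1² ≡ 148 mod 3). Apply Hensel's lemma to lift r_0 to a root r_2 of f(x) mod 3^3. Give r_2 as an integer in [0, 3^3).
r_2 = 16 (mod 27)

Hensel's recurrence: r_{i+1} = r_i − f(r_i)·(f′(r_i))^{-1} mod 3^{i+2}, with f′(x) = 2x. Iterate:
  r_0 = 1 (mod 3)
  r_1 = 7 (mod 9)
  r_2 = 16 (mod 27)
Final: r_2 = 16, and one checks f(r_2) ≡ 0 mod 3^3.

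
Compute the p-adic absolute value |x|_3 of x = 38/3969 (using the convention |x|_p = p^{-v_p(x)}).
|38/3969|_3 = 81

Step 1 — compute v_3(x) by factoring powers of 3 out of the numerator and denominator: v_3(38/3969) = -4. Step 2 — apply |x|_p = p^{-v_p(x)} = 3^{4} = 81.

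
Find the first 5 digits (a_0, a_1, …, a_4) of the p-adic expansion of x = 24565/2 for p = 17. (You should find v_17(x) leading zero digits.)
(a_0, …, a_4) = (0, 0, 0, 11, 8)

v_17(24565/2) = 3, so a_0 = ... = a_2 = 0. Factor out: x = 17^3 · u with u = 5/2 a unit in ℤ_17. Expand u iteratively via a_{v+i} = u_i mod 17, u_{i+1} = (u_i − a_{v+i})/17:
  u_0 = 5/2;  a_3 = 11;  u_1 = (u_0 − 11)/17 = -1/2
  u_1 = -1/2;  a_4 = 8;  u_2 = (u_1 − 8)/17 = -1/2
Digits: (0, 0, 0, 11, 8).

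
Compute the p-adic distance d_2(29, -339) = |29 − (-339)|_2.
d_2(29, -339) = 1/16

Step 1 — x − y = 29 − (-339) = 368. Step 2 — v_2(368) = 4 (factor: 368 = (2^4 · 23); the sign does not affect v_p). Step 3 — |x − y|_2 = 2^{-4} = 1/16.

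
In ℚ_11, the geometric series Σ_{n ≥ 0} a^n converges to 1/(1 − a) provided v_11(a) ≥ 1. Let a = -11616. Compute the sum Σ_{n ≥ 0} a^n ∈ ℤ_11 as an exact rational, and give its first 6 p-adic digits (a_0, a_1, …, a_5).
Σ a^n = 1/(1 − a) = 1/11617;  first 6 digits = (1, 0, 3, 2, 8, 1)

v_11(a) = 2 ≥ 1, so the series converges in ℤ_11 to 1/(1 − a) = 1/(1 − (-11616)) = 1/11617. Expand this rational in ℤ_11: compute digits iteratively via d_i = x_i mod 11, x_{i+1} = (x_i − d_i)/11. The first 6 digits are (1, 0, 3, 2, 8, 1).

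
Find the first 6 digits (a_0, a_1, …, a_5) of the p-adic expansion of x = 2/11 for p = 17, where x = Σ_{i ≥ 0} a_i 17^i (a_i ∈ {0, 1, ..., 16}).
(a_0, …, a_5) = (11, 4, 9, 1, 3, 6)

v_17(2/11) = 0 (numerator and denominator both coprime to 17), so x ∈ ℤ_17^×. Compute digits iteratively via a_i = x_i mod 17, x_{i+1} = (x_i − a_i)/17, with x_0 = x:
  x_0 = 2/11;  a_0 = 11;  x_1 = (x_0 − 11)/17 = -7/11
  x_1 = -7/11;  a_1 = 4;  x_2 = (x_1 − 4)/17 = -3/11
  x_2 = -3/11;  a_2 = 9;  x_3 = (x_2 − 9)/17 = -6/11
  x_3 = -6/11;  a_3 = 1;  x_4 = (x_3 − 1)/17 = -1/11
  x_4 = -1/11;  a_4 = 3;  x_5 = (x_4 − 3)/17 = -2/11
  x_5 = -2/11;  a_5 = 6;  x_6 = (x_5 − 6)/17 = -4/11
Digits: (11, 4, 9, 1, 3, 6).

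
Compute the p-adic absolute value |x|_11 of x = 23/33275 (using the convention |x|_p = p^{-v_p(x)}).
|23/33275|_11 = 1331

Step 1 — compute v_11(x) by factoring powers of 11 out of the numerator and denominator: v_11(23/33275) = -3. Step 2 — apply |x|_p = p^{-v_p(x)} = 11^{3} = 1331.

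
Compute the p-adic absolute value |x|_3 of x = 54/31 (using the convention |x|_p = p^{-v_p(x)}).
|54/31|_3 = 1/27

Step 1 — compute v_3(x) by factoring powers of 3 out of the numerator and denominator: v_3(54/31) = 3. Step 2 — apply |x|_p = p^{-v_p(x)} = 3^{-3} = 1/27.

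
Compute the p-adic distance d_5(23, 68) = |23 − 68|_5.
d_5(23, 68) = 1/5

Step 1 — x − y = 23 − 68 = -45. Step 2 — v_5(-45) = 1 (factor: -45 = −(5^1 · 9); the sign does not affect v_p). Step 3 — |x − y|_5 = 5^{-1} = 1/5.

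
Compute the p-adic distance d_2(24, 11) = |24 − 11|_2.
d_2(24, 11) = 1

Step 1 — x − y = 24 − 11 = 13. Step 2 — v_2(13) = 0 (factor: 13 = (2^0 · 13); the sign does not affect v_p). Step 3 — |x − y|_2 = 2^{0} = 1.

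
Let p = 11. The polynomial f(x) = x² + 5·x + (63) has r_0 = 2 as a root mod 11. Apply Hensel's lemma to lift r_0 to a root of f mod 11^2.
r_1 = 101 (mod 121)

Hensel: r_{i+1} = r_i − f(r_i)·(f′(r_i))^{-1} mod 11^{i+2}, f′(x) = 2x + 5. Iterate:
  r_0 = 2 (mod 11)
  r_1 = 101 (mod 121)
Final: r = 101 satisfies f(r) ≡ 0 mod 11^2.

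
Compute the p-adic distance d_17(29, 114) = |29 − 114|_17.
d_17(29, 114) = 1/17

Step 1 — x − y = 29 − 114 = -85. Step 2 — v_17(-85) = 1 (factor: -85 = −(17^1 · 5); the sign does not affect v_p). Step 3 — |x − y|_17 = 17^{-1} = 1/17.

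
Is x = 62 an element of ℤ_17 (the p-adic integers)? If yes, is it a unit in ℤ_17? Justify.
x ∈ ℤ_17^× (unit); v_17(x) = 0

ℤ_17 = {x ∈ ℚ_17 : v_17(x) ≥ 0} and ℤ_17^× = {x ∈ ℤ_17 : v_17(x) = 0}. Here v_17(62) = v_17(num) − v_17(den) = 0; compare against these criteria.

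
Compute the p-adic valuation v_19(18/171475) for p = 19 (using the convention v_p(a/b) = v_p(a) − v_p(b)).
v_19(18/171475) = -3

Factor powers of 19 from the numerator and denominator of the reduced fraction: 18 = 19^0 · 18 and 171475 = 19^3 · 25. Apply v_p(a/b) = v_p(a) − v_p(b): v_19(18/171475) = 0 − 3 = -3.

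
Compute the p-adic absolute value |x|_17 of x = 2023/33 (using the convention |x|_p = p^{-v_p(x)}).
|2023/33|_17 = 1/289

Step 1 — compute v_17(x) by factoring powers of 17 out of the numerator and denominator: v_17(2023/33) = 2. Step 2 — apply |x|_p = p^{-v_p(x)} = 17^{-2} = 1/289.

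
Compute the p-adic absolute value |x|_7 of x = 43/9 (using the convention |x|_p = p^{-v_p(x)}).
|43/9|_7 = 1

Step 1 — compute v_7(x) by factoring powers of 7 out of the numerator and denominator: v_7(43/9) = 0. Step 2 — apply |x|_p = p^{-v_p(x)} = 7^{0} = 1.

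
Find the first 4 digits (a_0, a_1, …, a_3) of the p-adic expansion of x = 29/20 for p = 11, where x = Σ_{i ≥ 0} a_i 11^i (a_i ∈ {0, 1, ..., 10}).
(a_0, …, a_3) = (2, 6, 0, 6)

v_11(29/20) = 0 (numerator and denominator both coprime to 11), so x ∈ ℤ_11^×. Compute digits iteratively via a_i = x_i mod 11, x_{i+1} = (x_i − a_i)/11, with x_0 = x:
  x_0 = 29/20;  a_0 = 2;  x_1 = (x_0 − 2)/11 = -1/20
  x_1 = -1/20;  a_1 = 6;  x_2 = (x_1 − 6)/11 = -11/20
  x_2 = -11/20;  a_2 = 0;  x_3 = (x_2 − 0)/11 = -1/20
  x_3 = -1/20;  a_3 = 6;  x_4 = (x_3 − 6)/11 = -11/20
Digits: (2, 6, 0, 6).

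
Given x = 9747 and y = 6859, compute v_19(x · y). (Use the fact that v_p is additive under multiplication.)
v_19(66854673) = 5

v_p(x) = 2 (factor: 9747 = 19^2 · 27); v_p(y) = 3 (factor: 6859 = 19^3 · 1). Additivity: v_p(xy) = v_p(x) + v_p(y) = 2 + 3 = 5. (Direct check: xy = 66854673 = 19^5 · (27).)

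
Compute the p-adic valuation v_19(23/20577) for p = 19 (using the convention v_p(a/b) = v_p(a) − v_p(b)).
v_19(23/20577) = -3

Factor powers of 19 from the numerator and denominator of the reduced fraction: 23 = 19^0 · 23 and 20577 = 19^3 · 3. Apply v_p(a/b) = v_p(a) − v_p(b): v_19(23/20577) = 0 − 3 = -3.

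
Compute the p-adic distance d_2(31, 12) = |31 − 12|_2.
d_2(31, 12) = 1

Step 1 — x − y = 31 − 12 = 19. Step 2 — v_2(19) = 0 (factor: 19 = (2^0 · 19); the sign does not affect v_p). Step 3 — |x − y|_2 = 2^{0} = 1.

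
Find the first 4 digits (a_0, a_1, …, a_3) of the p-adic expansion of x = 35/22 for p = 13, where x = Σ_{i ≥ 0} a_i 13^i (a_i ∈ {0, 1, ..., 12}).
(a_0, …, a_3) = (1, 3, 11, 8)

v_13(35/22) = 0 (numerator and denominator both coprime to 13), so x ∈ ℤ_13^×. Compute digits iteratively via a_i = x_i mod 13, x_{i+1} = (x_i − a_i)/13, with x_0 = x:
  x_0 = 35/22;  a_0 = 1;  x_1 = (x_0 − 1)/13 = 1/22
  x_1 = 1/22;  a_1 = 3;  x_2 = (x_1 − 3)/13 = -5/22
  x_2 = -5/22;  a_2 = 11;  x_3 = (x_2 − 11)/13 = -19/22
  x_3 = -19/22;  a_3 = 8;  x_4 = (x_3 − 8)/13 = -15/22
Digits: (1, 3, 11, 8).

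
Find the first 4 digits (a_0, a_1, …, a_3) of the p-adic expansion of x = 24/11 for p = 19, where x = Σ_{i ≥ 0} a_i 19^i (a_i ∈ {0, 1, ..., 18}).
(a_0, …, a_3) = (16, 1, 12, 8)

v_19(24/11) = 0 (numerator and denominator both coprime to 19), so x ∈ ℤ_19^×. Compute digits iteratively via a_i = x_i mod 19, x_{i+1} = (x_i − a_i)/19, with x_0 = x:
  x_0 = 24/11;  a_0 = 16;  x_1 = (x_0 − 16)/19 = -8/11
  x_1 = -8/11;  a_1 = 1;  x_2 = (x_1 − 1)/19 = -1/11
  x_2 = -1/11;  a_2 = 12;  x_3 = (x_2 − 12)/19 = -7/11
  x_3 = -7/11;  a_3 = 8;  x_4 = (x_3 − 8)/19 = -5/11
Digits: (16, 1, 12, 8).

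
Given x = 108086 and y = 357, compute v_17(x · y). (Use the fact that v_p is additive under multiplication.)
v_17(38586702) = 4

v_p(x) = 3 (factor: 108086 = 17^3 · 22); v_p(y) = 1 (factor: 357 = 17^1 · 21). Additivity: v_p(xy) = v_p(x) + v_p(y) = 3 + 1 = 4. (Direct check: xy = 38586702 = 17^4 · (462).)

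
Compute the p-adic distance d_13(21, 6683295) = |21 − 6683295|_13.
d_13(21, 6683295) = 1/371293

Step 1 — x − y = 21 − 6683295 = -6683274. Step 2 — v_13(-6683274) = 5 (factor: -6683274 = −(13^5 · 18); the sign does not affect v_p). Step 3 — |x − y|_13 = 13^{-5} = 1/371293.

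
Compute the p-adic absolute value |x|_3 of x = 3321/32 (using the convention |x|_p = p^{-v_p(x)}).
|3321/32|_3 = 1/81

Step 1 — compute v_3(x) by factoring powers of 3 out of the numerator and denominator: v_3(3321/32) = 4. Step 2 — apply |x|_p = p^{-v_p(x)} = 3^{-4} = 1/81.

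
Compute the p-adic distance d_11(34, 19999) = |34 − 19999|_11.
d_11(34, 19999) = 1/1331

Step 1 — x − y = 34 − 19999 = -19965. Step 2 — v_11(-19965) = 3 (factor: -19965 = −(11^3 · 15); the sign does not affect v_p). Step 3 — |x − y|_11 = 11^{-3} = 1/1331.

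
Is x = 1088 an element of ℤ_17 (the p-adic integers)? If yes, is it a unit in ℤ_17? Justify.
x ∈ ℤ_17 but not a unit; v_17(x) = 1 > 0

ℤ_17 = {x ∈ ℚ_17 : v_17(x) ≥ 0} and ℤ_17^× = {x ∈ ℤ_17 : v_17(x) = 0}. Here v_17(1088) = v_17(num) − v_17(den) = 1; compare against these criteria.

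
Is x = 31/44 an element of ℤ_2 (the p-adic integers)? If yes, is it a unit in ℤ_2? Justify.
x ∉ ℤ_2 (v_2(x) = -2 < 0)

ℤ_2 = {x ∈ ℚ_2 : v_2(x) ≥ 0} and ℤ_2^× = {x ∈ ℤ_2 : v_2(x) = 0}. Here v_2(31/44) = v_2(num) − v_2(den) = -2; compare against these criteria.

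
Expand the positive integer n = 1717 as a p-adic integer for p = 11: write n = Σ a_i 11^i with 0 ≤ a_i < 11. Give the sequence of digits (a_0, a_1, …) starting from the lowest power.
(a_0, a_1, …) = (1, 2, 3, 1)

Repeated division by 11 gives the digits low-to-high: 1717 = 1 + 2·11^1 + 3·11^2 + 1·11^3. Digit sequence: (1, 2, 3, 1).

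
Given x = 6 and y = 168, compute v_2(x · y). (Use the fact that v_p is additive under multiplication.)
v_2(1008) = 4

v_p(x) = 1 (factor: 6 = 2^1 · 3); v_p(y) = 3 (factor: 168 = 2^3 · 21). Additivity: v_p(xy) = v_p(x) + v_p(y) = 1 + 3 = 4. (Direct check: xy = 1008 = 2^4 · (63).)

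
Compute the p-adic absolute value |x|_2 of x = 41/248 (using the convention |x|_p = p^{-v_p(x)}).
|41/248|_2 = 8

Step 1 — compute v_2(x) by factoring powers of 2 out of the numerator and denominator: v_2(41/248) = -3. Step 2 — apply |x|_p = p^{-v_p(x)} = 2^{3} = 8.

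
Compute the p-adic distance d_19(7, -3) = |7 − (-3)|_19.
d_19(7, -3) = 1

Step 1 — x − y = 7 − (-3) = 10. Step 2 — v_19(10) = 0 (factor: 10 = (19^0 · 10); the sign does not affect v_p). Step 3 — |x − y|_19 = 19^{0} = 1.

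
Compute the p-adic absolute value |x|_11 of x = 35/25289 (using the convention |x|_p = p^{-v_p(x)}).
|35/25289|_11 = 1331

Step 1 — compute v_11(x) by factoring powers of 11 out of the numerator and denominator: v_11(35/25289) = -3. Step 2 — apply |x|_p = p^{-v_p(x)} = 11^{3} = 1331.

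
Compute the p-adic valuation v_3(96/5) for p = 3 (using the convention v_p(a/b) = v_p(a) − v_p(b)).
v_3(96/5) = 1

Factor powers of 3 from the numerator and denominator of the reduced fraction: 96 = 3^1 · 32 and 5 = 3^0 · 5. Apply v_p(a/b) = v_p(a) − v_p(b): v_3(96/5) = 1 − 0 = 1.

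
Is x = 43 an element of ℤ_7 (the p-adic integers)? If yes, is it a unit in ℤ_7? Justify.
x ∈ ℤ_7^× (unit); v_7(x) = 0

ℤ_7 = {x ∈ ℚ_7 : v_7(x) ≥ 0} and ℤ_7^× = {x ∈ ℤ_7 : v_7(x) = 0}. Here v_7(43) = v_7(num) − v_7(den) = 0; compare against these criteria.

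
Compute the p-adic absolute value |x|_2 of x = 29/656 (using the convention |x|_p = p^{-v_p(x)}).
|29/656|_2 = 16

Step 1 — compute v_2(x) by factoring powers of 2 out of the numerator and denominator: v_2(29/656) = -4. Step 2 — apply |x|_p = p^{-v_p(x)} = 2^{4} = 16.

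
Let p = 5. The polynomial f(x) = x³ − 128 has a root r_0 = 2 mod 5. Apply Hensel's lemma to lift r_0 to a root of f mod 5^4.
r_3 = 587 (mod 625)

Hensel: r_{i+1} = r_i − f(r_i)/f′(r_i) mod 5^{i+2}, where f′(x) = 3x². Iterate:
  r_0 = 2 (mod 5)
  r_1 = 12 (mod 25)
  r_2 = 87 (mod 125)
  r_3 = 587 (mod 625)
Final: r = 587 with f(r) ≡ 0 mod 5^4.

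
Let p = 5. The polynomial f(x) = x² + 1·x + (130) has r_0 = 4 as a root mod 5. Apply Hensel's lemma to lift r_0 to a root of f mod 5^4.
r_3 = 404 (mod 625)

Hensel: r_{i+1} = r_i − f(r_i)·(f′(r_i))^{-1} mod 5^{i+2}, f′(x) = 2x + 1. Iterate:
  r_0 = 4 (mod 5)
  r_1 = 4 (mod 25)
  r_2 = 29 (mod 125)
  r_3 = 404 (mod 625)
Final: r = 404 satisfies f(r) ≡ 0 mod 5^4.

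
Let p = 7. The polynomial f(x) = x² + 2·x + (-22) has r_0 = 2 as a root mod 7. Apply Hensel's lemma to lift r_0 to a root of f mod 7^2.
r_1 = 37 (mod 49)

Hensel: r_{i+1} = r_i − f(r_i)·(f′(r_i))^{-1} mod 7^{i+2}, f′(x) = 2x + 2. Iterate:
  r_0 = 2 (mod 7)
  r_1 = 37 (mod 49)
Final: r = 37 satisfies f(r) ≡ 0 mod 7^2.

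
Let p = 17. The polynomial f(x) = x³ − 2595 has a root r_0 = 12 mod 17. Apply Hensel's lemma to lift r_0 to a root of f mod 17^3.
r_2 = 4347 (mod 4913)

Hensel: r_{i+1} = r_i − f(r_i)/f′(r_i) mod 17^{i+2}, where f′(x) = 3x². Iterate:
  r_0 = 12 (mod 17)
  r_1 = 12 (mod 289)
  r_2 = 4347 (mod 4913)
Final: r = 4347 with f(r) ≡ 0 mod 17^3.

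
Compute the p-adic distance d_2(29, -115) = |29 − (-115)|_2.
d_2(29, -115) = 1/16

Step 1 — x − y = 29 − (-115) = 144. Step 2 — v_2(144) = 4 (factor: 144 = (2^4 · 9); the sign does not affect v_p). Step 3 — |x − y|_2 = 2^{-4} = 1/16.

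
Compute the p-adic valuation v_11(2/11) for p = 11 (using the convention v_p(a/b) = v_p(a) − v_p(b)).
v_11(2/11) = -1

Factor powers of 11 from the numerator and denominator of the reduced fraction: 2 = 11^0 · 2 and 11 = 11^1 · 1. Apply v_p(a/b) = v_p(a) − v_p(b): v_11(2/11) = 0 − 1 = -1.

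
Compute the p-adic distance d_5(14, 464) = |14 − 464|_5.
d_5(14, 464) = 1/25

Step 1 — x − y = 14 − 464 = -450. Step 2 — v_5(-450) = 2 (factor: -450 = −(5^2 · 18); the sign does not affect v_p). Step 3 — |x − y|_5 = 5^{-2} = 1/25.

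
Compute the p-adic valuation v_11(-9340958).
v_11(-9340958) = 5

v_11(n) is the largest exponent k such that 11^k divides n. Factor out: -9340958 = -11^5 · 58. (Sign doesn't affect v_p.) So v_11(-9340958) = 5.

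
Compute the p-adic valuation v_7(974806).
v_7(974806) = 5

v_7(n) is the largest exponent k such that 7^k divides n. Factor out: 974806 = 7^5 · 58. (Sign doesn't affect v_p.) So v_7(974806) = 5.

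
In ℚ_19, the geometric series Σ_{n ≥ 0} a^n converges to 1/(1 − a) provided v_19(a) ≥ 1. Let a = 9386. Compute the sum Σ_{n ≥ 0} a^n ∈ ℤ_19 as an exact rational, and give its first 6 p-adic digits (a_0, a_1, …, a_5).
Σ a^n = 1/(1 − a) = -1/9385;  first 6 digits = (1, 0, 7, 1, 11, 16)

v_19(a) = 2 ≥ 1, so the series converges in ℤ_19 to 1/(1 − a) = 1/(1 − 9386) = -1/9385. Expand this rational in ℤ_19: compute digits iteratively via d_i = x_i mod 19, x_{i+1} = (x_i − d_i)/19. The first 6 digits are (1, 0, 7, 1, 11, 16).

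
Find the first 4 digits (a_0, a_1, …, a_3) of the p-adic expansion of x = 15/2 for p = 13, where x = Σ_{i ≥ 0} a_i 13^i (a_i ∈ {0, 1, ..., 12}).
(a_0, …, a_3) = (1, 7, 6, 6)

v_13(15/2) = 0 (numerator and denominator both coprime to 13), so x ∈ ℤ_13^×. Compute digits iteratively via a_i = x_i mod 13, x_{i+1} = (x_i − a_i)/13, with x_0 = x:
  x_0 = 15/2;  a_0 = 1;  x_1 = (x_0 − 1)/13 = 1/2
  x_1 = 1/2;  a_1 = 7;  x_2 = (x_1 − 7)/13 = -1/2
  x_2 = -1/2;  a_2 = 6;  x_3 = (x_2 − 6)/13 = -1/2
  x_3 = -1/2;  a_3 = 6;  x_4 = (x_3 − 6)/13 = -1/2
Digits: (1, 7, 6, 6).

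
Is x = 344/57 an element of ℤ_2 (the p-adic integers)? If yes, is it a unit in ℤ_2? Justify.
x ∈ ℤ_2 but not a unit; v_2(x) = 3 > 0

ℤ_2 = {x ∈ ℚ_2 : v_2(x) ≥ 0} and ℤ_2^× = {x ∈ ℤ_2 : v_2(x) = 0}. Here v_2(344/57) = v_2(num) − v_2(den) = 3; compare against these criteria.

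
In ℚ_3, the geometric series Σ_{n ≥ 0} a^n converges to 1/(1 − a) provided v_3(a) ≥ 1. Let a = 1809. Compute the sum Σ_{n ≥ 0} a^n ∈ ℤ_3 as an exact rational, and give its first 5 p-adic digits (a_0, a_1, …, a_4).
Σ a^n = 1/(1 − a) = -1/1808;  first 5 digits = (1, 0, 0, 1, 1)

v_3(a) = 3 ≥ 1, so the series converges in ℤ_3 to 1/(1 − a) = 1/(1 − 1809) = -1/1808. Expand this rational in ℤ_3: compute digits iteratively via d_i = x_i mod 3, x_{i+1} = (x_i − d_i)/3. The first 5 digits are (1, 0, 0, 1, 1).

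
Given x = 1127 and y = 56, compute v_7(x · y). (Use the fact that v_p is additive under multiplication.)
v_7(63112) = 3

v_p(x) = 2 (factor: 1127 = 7^2 · 23); v_p(y) = 1 (factor: 56 = 7^1 · 8). Additivity: v_p(xy) = v_p(x) + v_p(y) = 2 + 1 = 3. (Direct check: xy = 63112 = 7^3 · (184).)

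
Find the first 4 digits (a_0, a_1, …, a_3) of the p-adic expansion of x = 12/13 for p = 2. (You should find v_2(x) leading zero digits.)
(a_0, …, a_3) = (0, 0, 1, 1)

v_2(12/13) = 2, so a_0 = ... = a_1 = 0. Factor out: x = 2^2 · u with u = 3/13 a unit in ℤ_2. Expand u iteratively via a_{v+i} = u_i mod 2, u_{i+1} = (u_i − a_{v+i})/2:
  u_0 = 3/13;  a_2 = 1;  u_1 = (u_0 − 1)/2 = -5/13
  u_1 = -5/13;  a_3 = 1;  u_2 = (u_1 − 1)/2 = -9/13
Digits: (0, 0, 1, 1).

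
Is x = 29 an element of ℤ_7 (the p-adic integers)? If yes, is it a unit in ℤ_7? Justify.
x ∈ ℤ_7^× (unit); v_7(x) = 0

ℤ_7 = {x ∈ ℚ_7 : v_7(x) ≥ 0} and ℤ_7^× = {x ∈ ℤ_7 : v_7(x) = 0}. Here v_7(29) = v_7(num) − v_7(den) = 0; compare against these criteria.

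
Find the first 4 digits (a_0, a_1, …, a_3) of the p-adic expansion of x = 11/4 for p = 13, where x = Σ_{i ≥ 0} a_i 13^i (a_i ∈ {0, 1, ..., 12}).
(a_0, …, a_3) = (6, 3, 3, 3)

v_13(11/4) = 0 (numerator and denominator both coprime to 13), so x ∈ ℤ_13^×. Compute digits iteratively via a_i = x_i mod 13, x_{i+1} = (x_i − a_i)/13, with x_0 = x:
  x_0 = 11/4;  a_0 = 6;  x_1 = (x_0 − 6)/13 = -1/4
  x_1 = -1/4;  a_1 = 3;  x_2 = (x_1 − 3)/13 = -1/4
  x_2 = -1/4;  a_2 = 3;  x_3 = (x_2 − 3)/13 = -1/4
  x_3 = -1/4;  a_3 = 3;  x_4 = (x_3 − 3)/13 = -1/4
Digits: (6, 3, 3, 3).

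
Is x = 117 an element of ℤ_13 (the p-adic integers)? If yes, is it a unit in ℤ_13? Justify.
x ∈ ℤ_13 but not a unit; v_13(x) = 1 > 0

ℤ_13 = {x ∈ ℚ_13 : v_13(x) ≥ 0} and ℤ_13^× = {x ∈ ℤ_13 : v_13(x) = 0}. Here v_13(117) = v_13(num) − v_13(den) = 1; compare against these criteria.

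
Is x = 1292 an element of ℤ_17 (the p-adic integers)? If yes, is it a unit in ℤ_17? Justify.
x ∈ ℤ_17 but not a unit; v_17(x) = 1 > 0

ℤ_17 = {x ∈ ℚ_17 : v_17(x) ≥ 0} and ℤ_17^× = {x ∈ ℤ_17 : v_17(x) = 0}. Here v_17(1292) = v_17(num) − v_17(den) = 1; compare against these criteria.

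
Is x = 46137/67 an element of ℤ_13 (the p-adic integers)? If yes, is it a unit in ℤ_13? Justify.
x ∈ ℤ_13 but not a unit; v_13(x) = 3 > 0

ℤ_13 = {x ∈ ℚ_13 : v_13(x) ≥ 0} and ℤ_13^× = {x ∈ ℤ_13 : v_13(x) = 0}. Here v_13(46137/67) = v_13(num) − v_13(den) = 3; compare against these criteria.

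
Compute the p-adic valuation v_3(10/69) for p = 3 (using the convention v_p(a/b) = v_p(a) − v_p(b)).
v_3(10/69) = -1

Factor powers of 3 from the numerator and denominator of the reduced fraction: 10 = 3^0 · 10 and 69 = 3^1 · 23. Apply v_p(a/b) = v_p(a) − v_p(b): v_3(10/69) = 0 − 1 = -1.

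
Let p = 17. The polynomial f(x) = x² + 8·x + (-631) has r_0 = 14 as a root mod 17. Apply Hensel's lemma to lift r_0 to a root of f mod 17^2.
r_1 = 31 (mod 289)

Hensel: r_{i+1} = r_i − f(r_i)·(f′(r_i))^{-1} mod 17^{i+2}, f′(x) = 2x + 8. Iterate:
  r_0 = 14 (mod 17)
  r_1 = 31 (mod 289)
Final: r = 31 satisfies f(r) ≡ 0 mod 17^2.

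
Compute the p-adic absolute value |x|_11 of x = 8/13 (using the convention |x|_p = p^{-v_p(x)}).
|8/13|_11 = 1

Step 1 — compute v_11(x) by factoring powers of 11 out of the numerator and denominator: v_11(8/13) = 0. Step 2 — apply |x|_p = p^{-v_p(x)} = 11^{0} = 1.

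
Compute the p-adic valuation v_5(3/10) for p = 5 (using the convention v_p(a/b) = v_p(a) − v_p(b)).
v_5(3/10) = -1

Factor powers of 5 from the numerator and denominator of the reduced fraction: 3 = 5^0 · 3 and 10 = 5^1 · 2. Apply v_p(a/b) = v_p(a) − v_p(b): v_5(3/10) = 0 − 1 = -1.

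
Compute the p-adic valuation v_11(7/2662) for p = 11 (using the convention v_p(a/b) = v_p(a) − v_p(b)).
v_11(7/2662) = -3

Factor powers of 11 from the numerator and denominator of the reduced fraction: 7 = 11^0 · 7 and 2662 = 11^3 · 2. Apply v_p(a/b) = v_p(a) − v_p(b): v_11(7/2662) = 0 − 3 = -3.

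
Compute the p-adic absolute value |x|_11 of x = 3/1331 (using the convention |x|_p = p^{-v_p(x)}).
|3/1331|_11 = 1331

Step 1 — compute v_11(x) by factoring powers of 11 out of the numerator and denominator: v_11(3/1331) = -3. Step 2 — apply |x|_p = p^{-v_p(x)} = 11^{3} = 1331.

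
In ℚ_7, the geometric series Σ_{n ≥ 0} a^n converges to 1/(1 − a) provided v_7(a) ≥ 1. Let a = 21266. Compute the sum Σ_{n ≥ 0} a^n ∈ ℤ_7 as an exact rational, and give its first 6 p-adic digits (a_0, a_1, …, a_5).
Σ a^n = 1/(1 − a) = -1/21265;  first 6 digits = (1, 0, 0, 6, 1, 1)

v_7(a) = 3 ≥ 1, so the series converges in ℤ_7 to 1/(1 − a) = 1/(1 − 21266) = -1/21265. Expand this rational in ℤ_7: compute digits iteratively via d_i = x_i mod 7, x_{i+1} = (x_i − d_i)/7. The first 6 digits are (1, 0, 0, 6, 1, 1).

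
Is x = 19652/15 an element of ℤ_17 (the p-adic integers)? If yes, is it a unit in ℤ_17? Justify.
x ∈ ℤ_17 but not a unit; v_17(x) = 3 > 0

ℤ_17 = {x ∈ ℚ_17 : v_17(x) ≥ 0} and ℤ_17^× = {x ∈ ℤ_17 : v_17(x) = 0}. Here v_17(19652/15) = v_17(num) − v_17(den) = 3; compare against these criteria.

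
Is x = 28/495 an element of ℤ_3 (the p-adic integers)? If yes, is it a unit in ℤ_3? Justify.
x ∉ ℤ_3 (v_3(x) = -2 < 0)

ℤ_3 = {x ∈ ℚ_3 : v_3(x) ≥ 0} and ℤ_3^× = {x ∈ ℤ_3 : v_3(x) = 0}. Here v_3(28/495) = v_3(num) − v_3(den) = -2; compare against these criteria.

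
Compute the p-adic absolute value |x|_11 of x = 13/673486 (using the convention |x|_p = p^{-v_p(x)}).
|13/673486|_11 = 14641

Step 1 — compute v_11(x) by factoring powers of 11 out of the numerator and denominator: v_11(13/673486) = -4. Step 2 — apply |x|_p = p^{-v_p(x)} = 11^{4} = 14641.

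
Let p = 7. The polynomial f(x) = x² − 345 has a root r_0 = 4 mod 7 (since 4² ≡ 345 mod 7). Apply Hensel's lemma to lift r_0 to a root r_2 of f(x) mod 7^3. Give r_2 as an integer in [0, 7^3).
r_2 = 235 (mod 343)

Hensel's recurrence: r_{i+1} = r_i − f(r_i)·(f′(r_i))^{-1} mod 7^{i+2}, with f′(x) = 2x. Iterate:
  r_0 = 4 (mod 7)
  r_1 = 39 (mod 49)
  r_2 = 235 (mod 343)
Final: r_2 = 235, and one checks f(r_2) ≡ 0 mod 7^3.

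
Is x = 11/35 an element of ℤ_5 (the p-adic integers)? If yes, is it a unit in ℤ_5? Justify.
x ∉ ℤ_5 (v_5(x) = -1 < 0)

ℤ_5 = {x ∈ ℚ_5 : v_5(x) ≥ 0} and ℤ_5^× = {x ∈ ℤ_5 : v_5(x) = 0}. Here v_5(11/35) = v_5(num) − v_5(den) = -1; compare against these criteria.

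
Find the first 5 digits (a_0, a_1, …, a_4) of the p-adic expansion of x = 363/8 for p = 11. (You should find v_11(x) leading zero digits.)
(a_0, …, a_4) = (0, 0, 10, 6, 9)

v_11(363/8) = 2, so a_0 = ... = a_1 = 0. Factor out: x = 11^2 · u with u = 3/8 a unit in ℤ_11. Expand u iteratively via a_{v+i} = u_i mod 11, u_{i+1} = (u_i − a_{v+i})/11:
  u_0 = 3/8;  a_2 = 10;  u_1 = (u_0 − 10)/11 = -7/8
  u_1 = -7/8;  a_3 = 6;  u_2 = (u_1 − 6)/11 = -5/8
  u_2 = -5/8;  a_4 = 9;  u_3 = (u_2 − 9)/11 = -7/8
Digits: (0, 0, 10, 6, 9).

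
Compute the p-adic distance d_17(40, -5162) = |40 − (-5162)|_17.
d_17(40, -5162) = 1/289

Step 1 — x − y = 40 − (-5162) = 5202. Step 2 — v_17(5202) = 2 (factor: 5202 = (17^2 · 18); the sign does not affect v_p). Step 3 — |x − y|_17 = 17^{-2} = 1/289.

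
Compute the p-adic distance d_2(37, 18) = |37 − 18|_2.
d_2(37, 18) = 1

Step 1 — x − y = 37 − 18 = 19. Step 2 — v_2(19) = 0 (factor: 19 = (2^0 · 19); the sign does not affect v_p). Step 3 — |x − y|_2 = 2^{0} = 1.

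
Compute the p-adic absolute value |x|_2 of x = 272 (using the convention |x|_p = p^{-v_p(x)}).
|272|_2 = 1/16

Step 1 — compute v_2(x) by factoring powers of 2 out of the numerator and denominator: v_2(272) = 4. Step 2 — apply |x|_p = p^{-v_p(x)} = 2^{-4} = 1/16.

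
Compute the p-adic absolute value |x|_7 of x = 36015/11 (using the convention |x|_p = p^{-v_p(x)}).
|36015/11|_7 = 1/2401

Step 1 — compute v_7(x) by factoring powers of 7 out of the numerator and denominator: v_7(36015/11) = 4. Step 2 — apply |x|_p = p^{-v_p(x)} = 7^{-4} = 1/2401.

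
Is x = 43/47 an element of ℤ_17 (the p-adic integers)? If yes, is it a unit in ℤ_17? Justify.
x ∈ ℤ_17^× (unit); v_17(x) = 0

ℤ_17 = {x ∈ ℚ_17 : v_17(x) ≥ 0} and ℤ_17^× = {x ∈ ℤ_17 : v_17(x) = 0}. Here v_17(43/47) = v_17(num) − v_17(den) = 0; compare against these criteria.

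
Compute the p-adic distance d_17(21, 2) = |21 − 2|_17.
d_17(21, 2) = 1

Step 1 — x − y = 21 − 2 = 19. Step 2 — v_17(19) = 0 (factor: 19 = (17^0 · 19); the sign does not affect v_p). Step 3 — |x − y|_17 = 17^{0} = 1.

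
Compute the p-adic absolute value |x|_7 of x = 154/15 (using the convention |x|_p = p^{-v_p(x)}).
|154/15|_7 = 1/7

Step 1 — compute v_7(x) by factoring powers of 7 out of the numerator and denominator: v_7(154/15) = 1. Step 2 — apply |x|_p = p^{-v_p(x)} = 7^{-1} = 1/7.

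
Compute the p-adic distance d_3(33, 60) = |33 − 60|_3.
d_3(33, 60) = 1/27

Step 1 — x − y = 33 − 60 = -27. Step 2 — v_3(-27) = 3 (factor: -27 = −(3^3 · 1); the sign does not affect v_p). Step 3 — |x − y|_3 = 3^{-3} = 1/27.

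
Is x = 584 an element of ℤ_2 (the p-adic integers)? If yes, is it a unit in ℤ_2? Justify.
x ∈ ℤ_2 but not a unit; v_2(x) = 3 > 0

ℤ_2 = {x ∈ ℚ_2 : v_2(x) ≥ 0} and ℤ_2^× = {x ∈ ℤ_2 : v_2(x) = 0}. Here v_2(584) = v_2(num) − v_2(den) = 3; compare against these criteria.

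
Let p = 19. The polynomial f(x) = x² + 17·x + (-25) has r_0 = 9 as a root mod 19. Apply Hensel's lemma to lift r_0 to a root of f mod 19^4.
r_3 = 112831 (mod 130321)

Hensel: r_{i+1} = r_i − f(r_i)·(f′(r_i))^{-1} mod 19^{i+2}, f′(x) = 2x + 17. Iterate:
  r_0 = 9 (mod 19)
  r_1 = 199 (mod 361)
  r_2 = 3087 (mod 6859)
  r_3 = 112831 (mod 130321)
Final: r = 112831 satisfies f(r) ≡ 0 mod 19^4.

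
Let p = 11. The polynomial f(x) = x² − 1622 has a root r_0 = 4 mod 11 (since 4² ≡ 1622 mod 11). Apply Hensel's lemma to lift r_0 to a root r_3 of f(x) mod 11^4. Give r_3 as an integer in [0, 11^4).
r_3 = 3018 (mod 14641)

Hensel's recurrence: r_{i+1} = r_i − f(r_i)·(f′(r_i))^{-1} mod 11^{i+2}, with f′(x) = 2x. Iterate:
  r_0 = 4 (mod 11)
  r_1 = 114 (mod 121)
  r_2 = 356 (mod 1331)
  r_3 = 3018 (mod 14641)
Final: r_3 = 3018, and one checks f(r_3) ≡ 0 mod 11^4.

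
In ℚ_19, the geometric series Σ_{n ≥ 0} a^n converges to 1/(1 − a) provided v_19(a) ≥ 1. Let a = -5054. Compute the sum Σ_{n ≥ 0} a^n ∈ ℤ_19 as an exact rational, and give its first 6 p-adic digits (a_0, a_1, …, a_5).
Σ a^n = 1/(1 − a) = 1/5055;  first 6 digits = (1, 0, 5, 18, 5, 10)

v_19(a) = 2 ≥ 1, so the series converges in ℤ_19 to 1/(1 − a) = 1/(1 − (-5054)) = 1/5055. Expand this rational in ℤ_19: compute digits iteratively via d_i = x_i mod 19, x_{i+1} = (x_i − d_i)/19. The first 6 digits are (1, 0, 5, 18, 5, 10).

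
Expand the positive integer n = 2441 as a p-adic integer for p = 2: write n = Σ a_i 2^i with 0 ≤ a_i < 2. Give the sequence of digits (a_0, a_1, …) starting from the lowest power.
(a_0, a_1, …) = (1, 0, 0, 1, 0, 0, 0, 1, 1, 0, 0, 1)

Repeated division by 2 gives the digits low-to-high: 2441 = 1 + 1·2^3 + 1·2^7 + 1·2^8 + 1·2^11. Digit sequence: (1, 0, 0, 1, 0, 0, 0, 1, 1, 0, 0, 1).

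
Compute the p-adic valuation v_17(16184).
v_17(16184) = 2

v_17(n) is the largest exponent k such that 17^k divides n. Factor out: 16184 = 17^2 · 56. (Sign doesn't affect v_p.) So v_17(16184) = 2.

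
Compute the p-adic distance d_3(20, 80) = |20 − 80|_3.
d_3(20, 80) = 1/3

Step 1 — x − y = 20 − 80 = -60. Step 2 — v_3(-60) = 1 (factor: -60 = −(3^1 · 20); the sign does not affect v_p). Step 3 — |x − y|_3 = 3^{-1} = 1/3.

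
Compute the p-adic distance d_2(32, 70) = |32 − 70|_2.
d_2(32, 70) = 1/2

Step 1 — x − y = 32 − 70 = -38. Step 2 — v_2(-38) = 1 (factor: -38 = −(2^1 · 19); the sign does not affect v_p). Step 3 — |x − y|_2 = 2^{-1} = 1/2.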